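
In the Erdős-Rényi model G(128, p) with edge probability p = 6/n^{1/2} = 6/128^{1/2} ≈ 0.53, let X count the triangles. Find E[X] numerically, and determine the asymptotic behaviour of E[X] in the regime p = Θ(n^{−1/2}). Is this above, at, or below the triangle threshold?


Number of potential triangles: C(128, 3) = 341376.
Each occurs with probability p³ ≈ (0.53)³ ≈ 1.49155e-01.
By linearity: E[X] = C(128, 3)·p³ ≈ 341376 · 1.49155e-01 ≈ 50918.052.
Since α = 1/2 < 1, p = c/n^{1/2} ≫ 1/n is above the triangle threshold p ~ 1/n. Asymptotically E[X] ~ (c³/6)·n^{3(1−α)} = (6³/6)·n^{1.5} → ∞; triangles are abundant w.h.p.

E[X] ≈ 50918.052; in regime p = Θ(1/n^{1/2}) E[X] diverges (above the triangle threshold p ~ 1/n).


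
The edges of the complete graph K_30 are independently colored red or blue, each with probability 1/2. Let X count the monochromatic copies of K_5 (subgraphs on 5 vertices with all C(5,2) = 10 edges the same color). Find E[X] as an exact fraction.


Let X = Σ_S X_S over the C(30, 5) = 142506 subsets S of size 5, where X_S = 1 if the K_5 on S is monochromatic.
For a fixed S, the K_5 on S has C(5, 2) = 10 edges. P[all 10 edges red] = (1/2)^10, and likewise for blue, so P[monochromatic] = 2·(1/2)^10 = 2^{1 − 10} = 1/512.
By linearity: E[X] = C(30, 5) · 2^{1 − 10} = 142506 · 1/512 = 71253/256.
Numerically: E[X] ≈ 278.332031.

E[X] = C(30,5)·2^(1−C(5,2)) = 71253/256 ≈ 278.332031.


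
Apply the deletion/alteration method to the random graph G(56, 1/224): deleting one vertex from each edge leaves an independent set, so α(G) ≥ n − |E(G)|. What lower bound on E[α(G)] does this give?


E[|E(G)|] = C(56, 2)·p = 1540 · (1/224) = 55/8.
E[α(G)] ≥ n − E[|E(G)|] = 56 − 55/8 = 393/8.
Numerically: ≈ 49.12500.
(This is only a lower bound; the true E[α(G)] may be larger.)

E[α(G)] ≥ 393/8 ≈ 49.12500.


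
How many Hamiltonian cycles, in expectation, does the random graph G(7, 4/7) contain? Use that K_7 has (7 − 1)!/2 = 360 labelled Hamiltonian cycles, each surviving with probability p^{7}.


K_7 has (7 − 1)!/2 = 360 labelled Hamiltonian cycles.
For each such Hamiltonian cycle H, let X_H = 1 if all 7 edges of H are present in G. Then P[X_H = 1] = p^{7} = (4/7)^{7} = 16384/823543.
By linearity of expectation: E[X] = Σ_H E[X_H] = 360 · p^{7} = 360 · 16384/823543 = 5898240/823543.
Numerically: E[X] ≈ 7.162.

E[X] = 360 · (4/7)^{7} = 5898240/823543 ≈ 7.162.


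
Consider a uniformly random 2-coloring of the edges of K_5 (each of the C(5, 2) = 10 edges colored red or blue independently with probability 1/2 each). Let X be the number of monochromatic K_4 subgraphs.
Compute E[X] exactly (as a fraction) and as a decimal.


Let X = Σ_S X_S over the C(5, 4) = 5 subsets S of size 4, where X_S = 1 if the K_4 on S is monochromatic.
For a fixed S, the K_4 on S has C(4, 2) = 6 edges. P[all 6 edges red] = (1/2)^6, and likewise for blue, so P[monochromatic] = 2·(1/2)^6 = 2^{1 − 6} = 1/32.
By linearity: E[X] = C(5, 4) · 2^{1 − 6} = 5 · 1/32 = 5/32.
Numerically: E[X] ≈ 0.156250.

E[X] = C(5,4)·2^(1−C(4,2)) = 5/32 ≈ 0.156250.


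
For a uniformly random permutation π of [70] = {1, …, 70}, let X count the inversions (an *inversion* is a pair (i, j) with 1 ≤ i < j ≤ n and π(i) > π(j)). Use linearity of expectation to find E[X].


Write X = Σ X_I over the C(70, 2) = 2415 pairs i < j, with X_I the indicator of one inversion.
There are 2415 indicators.
For each fixed pair i < j, the values π(i) and π(j) are two distinct elements of {1, …, 70} in uniformly random order; by symmetry P[π(i) > π(j)] = 1/2.
By linearity: E[X] = 2415 · (1/2) = C(70, 2) · (1/2) = 2415/2 = 2415/2 ≈ 1207.50000.

E[X] = 2415/2 = 1207.50000.


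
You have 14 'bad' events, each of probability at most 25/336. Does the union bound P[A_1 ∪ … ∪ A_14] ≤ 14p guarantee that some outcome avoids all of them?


Union bound: P[∪_{i=1}^{14} A_i] ≤ Σ_i P[A_i] ≤ 14·p = 14·(25/336) = 25/24.
Numerically: 25/24 ≈ 1.042.
Is 25/24 < 1? NO.
Since the bound 25/24 is ≥ 1, the union bound is uninformative here; it does NOT by itself certify existence.

14·p = 25/24 ≈ 1.042; existence NOT certified by the union bound.


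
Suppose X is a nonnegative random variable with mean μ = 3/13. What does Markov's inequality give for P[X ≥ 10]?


μ = E[X] = 3/13, a = 10.
Markov: P[X ≥ 10] ≤ μ/a = (3/13)/10 = 3/130.
Numerically: ≈ 0.023.
(Since a = 10 > μ = 0.231, the bound 3/130 is < 1 and informative.)

P[X ≥ 10] ≤ 3/130 ≈ 0.023.


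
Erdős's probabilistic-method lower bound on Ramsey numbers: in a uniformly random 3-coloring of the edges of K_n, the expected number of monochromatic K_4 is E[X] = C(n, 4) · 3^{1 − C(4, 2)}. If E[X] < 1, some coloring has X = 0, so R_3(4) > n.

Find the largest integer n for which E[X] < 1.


We need C(n, 4) · 3^{1 − 6} < 1, i.e. C(n, 4) < 3^{6 − 1} = 243.
Check values of n near the boundary:
  n = 6: C(6, 4) = 15; 15 < 243? YES
  n = 7: C(7, 4) = 35; 35 < 243? YES
  n = 8: C(8, 4) = 70; 70 < 243? YES
  n = 9: C(9, 4) = 126; 126 < 243? YES
  n = 10: C(10, 4) = 210; 210 < 243? YES
  n = 11: C(11, 4) = 330; 330 < 243? NO
  n = 12: C(12, 4) = 495; 495 < 243? NO
The largest n with C(n, 4) < 243 is n = 10 (where E[X] = 70/81 ≈ 0.8641975). Hence R_3(4) > 10, i.e. R_3(4) ≥ 11.

Largest n = 10; hence R_3(4) > 10.


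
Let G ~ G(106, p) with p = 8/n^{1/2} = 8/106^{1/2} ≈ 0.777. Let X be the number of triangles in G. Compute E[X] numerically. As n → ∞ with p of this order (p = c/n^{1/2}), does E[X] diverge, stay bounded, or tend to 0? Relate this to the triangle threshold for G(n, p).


Number of potential triangles: C(106, 3) = 192920.
Each occurs with probability p³ ≈ (0.777)³ ≈ 4.691494e-01.
By linearity: E[X] = C(106, 3)·p³ ≈ 192920 · 4.691494e-01 ≈ 90508.3018.
Since α = 1/2 < 1, p = c/n^{1/2} ≫ 1/n is above the triangle threshold p ~ 1/n. Asymptotically E[X] ~ (c³/6)·n^{3(1−α)} = (8³/6)·n^{1.5} → ∞; triangles are abundant w.h.p.

E[X] ≈ 90508.3018; in regime p = Θ(1/n^{1/2}) E[X] diverges (above the triangle threshold p ~ 1/n).


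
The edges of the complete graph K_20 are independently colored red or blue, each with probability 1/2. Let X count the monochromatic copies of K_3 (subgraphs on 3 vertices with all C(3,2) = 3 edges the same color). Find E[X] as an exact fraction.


Let X = Σ_S X_S over the C(20, 3) = 1140 subsets S of size 3, where X_S = 1 if the K_3 on S is monochromatic.
For a fixed S, the K_3 on S has C(3, 2) = 3 edges. P[all 3 edges red] = (1/2)^3, and likewise for blue, so P[monochromatic] = 2·(1/2)^3 = 2^{1 − 3} = 1/4.
By linearity: E[X] = C(20, 3) · 2^{1 − 3} = 1140 · 1/4 = 285.
Numerically: E[X] ≈ 285.00000.

E[X] = C(20,3)·2^(1−C(3,2)) = 285 ≈ 285.00000.


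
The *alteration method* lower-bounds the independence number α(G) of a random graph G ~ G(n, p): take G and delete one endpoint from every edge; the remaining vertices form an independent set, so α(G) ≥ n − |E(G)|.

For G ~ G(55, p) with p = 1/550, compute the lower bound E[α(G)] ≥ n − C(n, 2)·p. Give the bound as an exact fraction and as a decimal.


E[|E(G)|] = C(55, 2)·p = 1485 · (1/550) = 27/10.
E[α(G)] ≥ n − E[|E(G)|] = 55 − 27/10 = 523/10.
Numerically: ≈ 52.3000.
(This is only a lower bound; the true E[α(G)] may be larger.)

E[α(G)] ≥ 523/10 ≈ 52.3000.


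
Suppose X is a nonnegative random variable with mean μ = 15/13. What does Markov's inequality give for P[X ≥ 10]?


μ = E[X] = 15/13, a = 10.
Markov: P[X ≥ 10] ≤ μ/a = (15/13)/10 = 3/26.
Numerically: ≈ 0.11538.
(Since a = 10 > μ = 1.15385, the bound 3/26 is < 1 and informative.)

P[X ≥ 10] ≤ 3/26 ≈ 0.11538.


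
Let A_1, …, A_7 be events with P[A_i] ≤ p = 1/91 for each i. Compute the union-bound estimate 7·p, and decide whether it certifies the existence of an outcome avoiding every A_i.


Union bound: P[∪_{i=1}^{7} A_i] ≤ Σ_i P[A_i] ≤ 7·p = 7·(1/91) = 1/13.
Numerically: 1/13 ≈ 0.077.
Is 1/13 < 1? YES.
Since P[∪ A_i] ≤ 1/13 < 1, the complement has P[∩ A_i^c] ≥ 1 − 1/13 = 12/13 > 0, so some outcome avoids every A_i.

7·p = 1/13 ≈ 0.077; existence CERTIFIED by the union bound.


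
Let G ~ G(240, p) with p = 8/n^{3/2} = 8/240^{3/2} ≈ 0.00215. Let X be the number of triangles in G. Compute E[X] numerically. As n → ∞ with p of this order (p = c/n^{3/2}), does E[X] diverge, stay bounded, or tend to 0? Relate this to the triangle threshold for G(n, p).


Number of potential triangles: C(240, 3) = 2275280.
Each occurs with probability p³ ≈ (0.00215)³ ≈ 9.96138e-09.
By linearity: E[X] = C(240, 3)·p³ ≈ 2275280 · 9.96138e-09 ≈ 0.023.
Since α = 3/2 > 1, p = c/n^{3/2} = o(1/n) is below the triangle threshold p ~ 1/n. Asymptotically E[X] ~ (c³/6)·n^{3(1−α)} = (8³/6)·n^{-1.5} → 0, so by Markov's inequality G has no triangles w.h.p.

E[X] ≈ 0.023; in regime p = Θ(1/n^{3/2}) E[X] tends to 0 (below the triangle threshold p ~ 1/n).


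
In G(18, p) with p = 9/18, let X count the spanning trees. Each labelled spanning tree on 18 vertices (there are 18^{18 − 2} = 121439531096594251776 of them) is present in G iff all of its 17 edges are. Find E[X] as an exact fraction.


K_18 has 18^{18 − 2} = 121439531096594251776 labelled spanning trees.
For each such spanning tree H, let X_H = 1 if all 17 edges of H are present in G. Then P[X_H = 1] = p^{17} = (1/2)^{17} = 1/131072.
Summing the indicators: E[X] = Σ_H E[X_H] = 121439531096594251776 · p^{17} = 121439531096594251776 · 1/131072 = 1853020188851841/2.
Numerically: E[X] ≈ 9.2651e+14.

E[X] = 121439531096594251776 · (1/2)^{17} = 1853020188851841/2 ≈ 9.2651e+14.


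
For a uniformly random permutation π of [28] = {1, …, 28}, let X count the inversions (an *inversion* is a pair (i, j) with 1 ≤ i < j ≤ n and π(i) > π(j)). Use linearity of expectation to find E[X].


Write X = Σ X_I over the C(28, 2) = 378 pairs i < j, with X_I the indicator of one inversion.
There are 378 indicators.
For each fixed pair i < j, the values π(i) and π(j) are two distinct elements of {1, …, 28} in uniformly random order; by symmetry P[π(i) > π(j)] = 1/2.
By linearity: E[X] = 378 · (1/2) = C(28, 2) · (1/2) = 378/2 = 189 ≈ 189.0000.

E[X] = 189 = 189.0000.


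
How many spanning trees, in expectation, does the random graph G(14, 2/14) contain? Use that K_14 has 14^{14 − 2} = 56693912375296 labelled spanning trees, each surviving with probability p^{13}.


K_14 has 14^{14 − 2} = 56693912375296 labelled spanning trees.
For each such spanning tree H, let X_H = 1 if all 13 edges of H are present in G. Then P[X_H = 1] = p^{13} = (1/7)^{13} = 1/96889010407.
By linearity of expectation: E[X] = Σ_H E[X_H] = 56693912375296 · p^{13} = 56693912375296 · 1/96889010407 = 4096/7.
Numerically: E[X] ≈ 585.1.

E[X] = 56693912375296 · (1/7)^{13} = 4096/7 ≈ 585.1.


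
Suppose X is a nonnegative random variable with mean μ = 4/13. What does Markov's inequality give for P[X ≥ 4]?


μ = E[X] = 4/13, a = 4.
Markov: P[X ≥ 4] ≤ μ/a = (4/13)/4 = 1/13.
Numerically: ≈ 0.07692.
(Since a = 4 > μ = 0.30769, the bound 1/13 is < 1 and informative.)

P[X ≥ 4] ≤ 1/13 ≈ 0.07692.


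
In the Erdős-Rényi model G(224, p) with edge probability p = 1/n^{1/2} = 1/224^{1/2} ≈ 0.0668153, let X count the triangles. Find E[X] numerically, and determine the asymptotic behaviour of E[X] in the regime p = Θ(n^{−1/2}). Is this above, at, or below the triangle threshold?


Number of potential triangles: C(224, 3) = 1848224.
Each occurs with probability p³ ≈ (0.0668153)³ ≈ 2.98282636e-04.
By linearity: E[X] = C(224, 3)·p³ ≈ 1848224 · 2.98282636e-04 ≈ 551.293127.
Since α = 1/2 < 1, p = c/n^{1/2} ≫ 1/n is above the triangle threshold p ~ 1/n. Asymptotically E[X] ~ (c³/6)·n^{3(1−α)} = (1³/6)·n^{1.5} → ∞; triangles are abundant w.h.p.

E[X] ≈ 551.293127; in regime p = Θ(1/n^{1/2}) E[X] diverges (above the triangle threshold p ~ 1/n).


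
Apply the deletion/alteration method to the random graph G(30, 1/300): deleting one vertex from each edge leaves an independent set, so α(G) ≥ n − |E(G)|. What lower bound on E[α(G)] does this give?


E[|E(G)|] = C(30, 2)·p = 435 · (1/300) = 29/20.
E[α(G)] ≥ n − E[|E(G)|] = 30 − 29/20 = 571/20.
Numerically: ≈ 28.550000.
(This is only a lower bound; the true E[α(G)] may be larger.)

E[α(G)] ≥ 571/20 ≈ 28.550000.


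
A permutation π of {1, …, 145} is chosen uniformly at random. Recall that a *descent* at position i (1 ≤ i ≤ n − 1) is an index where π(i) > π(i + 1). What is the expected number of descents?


Write X = Σ X_I over i = 1, …, 144, with X_I the indicator of one descent.
There are 144 indicators.
For each fixed i, the pair (π(i), π(i+1)) is a uniformly random ordered pair of distinct values from {1, …, 145}; by symmetry P[π(i) > π(i+1)] = 1/2.
By linearity: E[X] = 144 · (1/2) = (145 − 1) · (1/2) = 72 ≈ 72.0000.

E[X] = 72 = 72.0000.


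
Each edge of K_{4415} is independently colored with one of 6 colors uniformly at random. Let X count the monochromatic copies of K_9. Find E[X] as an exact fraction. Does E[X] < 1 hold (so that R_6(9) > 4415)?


E[X] = C(4415, 9) · 6^{1 − 36} = 1742086910069196051229123255 · 6^{−35} = 1742086910069196051229123255/1719070799748422591028658176.
As a reduced fraction: E[X] = 1742086910069196051229123255/1719070799748422591028658176 ≈ 1.013.
Is E[X] < 1? NO.
Since E[X] ≥ 1, the first-moment bound is inconclusive at n = 4415; it does NOT by itself certify R_6(9) > 4415.

E[X] = 1742086910069196051229123255/1719070799748422591028658176 ≈ 1.013; E[X] ≥ 1; first-moment method inconclusive here.


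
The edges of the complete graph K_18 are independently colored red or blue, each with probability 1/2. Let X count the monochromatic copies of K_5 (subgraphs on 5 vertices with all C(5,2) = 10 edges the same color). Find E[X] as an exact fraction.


Let X = Σ_S X_S over the C(18, 5) = 8568 subsets S of size 5, where X_S = 1 if the K_5 on S is monochromatic.
For a fixed S, the K_5 on S has C(5, 2) = 10 edges. P[all 10 edges red] = (1/2)^10, and likewise for blue, so P[monochromatic] = 2·(1/2)^10 = 2^{1 − 10} = 1/512.
Summing: E[X] = C(18, 5) · 2^{1 − 10} = 8568 · 1/512 = 1071/64.
Numerically: E[X] ≈ 16.734375.

E[X] = C(18,5)·2^(1−C(5,2)) = 1071/64 ≈ 16.734375.


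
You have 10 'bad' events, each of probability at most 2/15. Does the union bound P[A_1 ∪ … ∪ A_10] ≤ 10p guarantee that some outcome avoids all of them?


Union bound: P[∪_{i=1}^{10} A_i] ≤ Σ_i P[A_i] ≤ 10·p = 10·(2/15) = 4/3.
Numerically: 4/3 ≈ 1.3333.
Is 4/3 < 1? NO.
Since the bound 4/3 is ≥ 1, the union bound is uninformative here; it does NOT by itself certify existence.

10·p = 4/3 ≈ 1.3333; existence NOT certified by the union bound.


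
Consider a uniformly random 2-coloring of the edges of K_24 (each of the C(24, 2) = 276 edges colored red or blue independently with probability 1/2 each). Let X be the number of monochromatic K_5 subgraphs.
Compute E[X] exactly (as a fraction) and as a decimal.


Let X = Σ_S X_S over the C(24, 5) = 42504 subsets S of size 5, where X_S = 1 if the K_5 on S is monochromatic.
For a fixed S, the K_5 on S has C(5, 2) = 10 edges. P[all 10 edges red] = (1/2)^10, and likewise for blue, so P[monochromatic] = 2·(1/2)^10 = 2^{1 − 10} = 1/512.
By linearity of expectation: E[X] = C(24, 5) · 2^{1 − 10} = 42504 · 1/512 = 5313/64.
Numerically: E[X] ≈ 83.016.

E[X] = C(24,5)·2^(1−C(5,2)) = 5313/64 ≈ 83.016.


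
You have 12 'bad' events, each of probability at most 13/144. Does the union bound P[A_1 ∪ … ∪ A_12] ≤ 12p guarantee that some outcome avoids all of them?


Union bound: P[∪_{i=1}^{12} A_i] ≤ Σ_i P[A_i] ≤ 12·p = 12·(13/144) = 13/12.
Numerically: 13/12 ≈ 1.083.
Is 13/12 < 1? NO.
Since the bound 13/12 is ≥ 1, the union bound is uninformative here; it does NOT by itself certify existence.

12·p = 13/12 ≈ 1.083; existence NOT certified by the union bound.


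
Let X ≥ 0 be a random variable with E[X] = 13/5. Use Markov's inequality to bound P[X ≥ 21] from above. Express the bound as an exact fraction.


μ = E[X] = 13/5, a = 21.
Markov: P[X ≥ 21] ≤ μ/a = (13/5)/21 = 13/105.
Numerically: ≈ 0.12381.
(Since a = 21 > μ = 2.60000, the bound 13/105 is < 1 and informative.)

P[X ≥ 21] ≤ 13/105 ≈ 0.12381.


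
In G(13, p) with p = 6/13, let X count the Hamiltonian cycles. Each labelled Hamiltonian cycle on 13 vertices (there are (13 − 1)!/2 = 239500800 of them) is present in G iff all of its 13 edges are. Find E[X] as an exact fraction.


K_13 has (13 − 1)!/2 = 239500800 labelled Hamiltonian cycles.
For each such Hamiltonian cycle H, let X_H = 1 if all 13 edges of H are present in G. Then P[X_H = 1] = p^{13} = (6/13)^{13} = 13060694016/302875106592253.
By linearity: E[X] = Σ_H E[X_H] = 239500800 · p^{13} = 239500800 · 13060694016/302875106592253 = 3128046665387212800/302875106592253.
Numerically: E[X] ≈ 10328.

E[X] = 239500800 · (6/13)^{13} = 3128046665387212800/302875106592253 ≈ 10328.


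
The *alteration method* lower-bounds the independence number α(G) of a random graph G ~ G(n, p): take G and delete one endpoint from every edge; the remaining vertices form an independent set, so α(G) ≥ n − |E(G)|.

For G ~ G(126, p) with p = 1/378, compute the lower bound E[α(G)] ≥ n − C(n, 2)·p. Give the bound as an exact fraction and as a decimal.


E[|E(G)|] = C(126, 2)·p = 7875 · (1/378) = 125/6.
E[α(G)] ≥ n − E[|E(G)|] = 126 − 125/6 = 631/6.
Numerically: ≈ 105.166667.
(This is only a lower bound; the true E[α(G)] may be larger.)

E[α(G)] ≥ 631/6 ≈ 105.166667.


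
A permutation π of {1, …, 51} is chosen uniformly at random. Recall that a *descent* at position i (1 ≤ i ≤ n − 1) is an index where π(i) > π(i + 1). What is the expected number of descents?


Write X = Σ X_I over i = 1, …, 50, with X_I the indicator of one descent.
There are 50 indicators.
For each fixed i, the pair (π(i), π(i+1)) is a uniformly random ordered pair of distinct values from {1, …, 51}; by symmetry P[π(i) > π(i+1)] = 1/2.
By linearity: E[X] = 50 · (1/2) = (51 − 1) · (1/2) = 25 ≈ 25.00000.

E[X] = 25 = 25.00000.


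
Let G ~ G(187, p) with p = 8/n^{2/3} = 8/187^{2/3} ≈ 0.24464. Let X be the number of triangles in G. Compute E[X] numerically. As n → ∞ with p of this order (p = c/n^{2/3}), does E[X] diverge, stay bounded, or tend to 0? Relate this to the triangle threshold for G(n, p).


Number of potential triangles: C(187, 3) = 1072445.
Each occurs with probability p³ ≈ (0.24464)³ ≈ 1.4641540e-02.
By linearity: E[X] = C(187, 3)·p³ ≈ 1072445 · 1.4641540e-02 ≈ 15702.24599.
Since α = 2/3 < 1, p = c/n^{2/3} ≫ 1/n is above the triangle threshold p ~ 1/n. Asymptotically E[X] ~ (c³/6)·n^{3(1−α)} = (8³/6)·n^{1} → ∞; triangles are abundant w.h.p.

E[X] ≈ 15702.24599; in regime p = Θ(1/n^{2/3}) E[X] diverges (above the triangle threshold p ~ 1/n).


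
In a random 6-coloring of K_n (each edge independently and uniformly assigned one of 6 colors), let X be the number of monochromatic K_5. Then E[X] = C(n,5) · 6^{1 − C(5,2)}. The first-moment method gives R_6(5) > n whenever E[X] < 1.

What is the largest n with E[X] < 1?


We need C(n, 5) · 6^{1 − 10} < 1, i.e. C(n, 5) < 6^{10 − 1} = 10077696.
Check values of n near the boundary:
  n = 63: C(63, 5) = 7028847; 7028847 < 10077696? YES
  n = 64: C(64, 5) = 7624512; 7624512 < 10077696? YES
  n = 65: C(65, 5) = 8259888; 8259888 < 10077696? YES
  n = 66: C(66, 5) = 8936928; 8936928 < 10077696? YES
  n = 67: C(67, 5) = 9657648; 9657648 < 10077696? YES
  n = 68: C(68, 5) = 10424128; 10424128 < 10077696? NO
  n = 69: C(69, 5) = 11238513; 11238513 < 10077696? NO
  n = 70: C(70, 5) = 12103014; 12103014 < 10077696? NO
The largest n with C(n, 5) < 10077696 is n = 67 (where E[X] = 67067/69984 ≈ 0.958). Hence R_6(5) > 67, i.e. R_6(5) ≥ 68.

Largest n = 67; hence R_6(5) > 67.


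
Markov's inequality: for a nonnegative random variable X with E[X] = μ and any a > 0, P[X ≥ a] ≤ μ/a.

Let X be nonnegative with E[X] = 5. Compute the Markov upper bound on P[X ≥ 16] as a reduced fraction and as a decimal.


μ = E[X] = 5, a = 16.
Markov: P[X ≥ 16] ≤ μ/a = (5)/16 = 5/16.
Numerically: ≈ 0.312.
(Since a = 16 > μ = 5.000, the bound 5/16 is < 1 and informative.)

P[X ≥ 16] ≤ 5/16 ≈ 0.312.


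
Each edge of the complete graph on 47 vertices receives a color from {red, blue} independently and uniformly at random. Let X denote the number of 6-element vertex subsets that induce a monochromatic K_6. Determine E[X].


Let X = Σ_S X_S over the C(47, 6) = 10737573 subsets S of size 6, where X_S = 1 if the K_6 on S is monochromatic.
For a fixed S, the K_6 on S has C(6, 2) = 15 edges. P[all 15 edges red] = (1/2)^15, and likewise for blue, so P[monochromatic] = 2·(1/2)^15 = 2^{1 − 15} = 1/16384.
By linearity of expectation: E[X] = C(47, 6) · 2^{1 − 15} = 10737573 · 1/16384 = 10737573/16384.
Numerically: E[X] ≈ 655.369.

E[X] = C(47,6)·2^(1−C(6,2)) = 10737573/16384 ≈ 655.369.


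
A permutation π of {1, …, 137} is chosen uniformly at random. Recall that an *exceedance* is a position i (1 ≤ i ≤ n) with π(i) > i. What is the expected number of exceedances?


Write X = Σ_{i=1}^{137} X_i, where X_i = 1_{π(i) > i}.
For each fixed i, π(i) is uniform over {1, …, 137} (marginal of a uniform permutation), so P[π(i) > i] = (n − i)/n. Summing: Σ_{i=1}^{137} (n − i)/n = (0 + 1 + … + 136)/137 = 137(137 − 1)/(2·137) = (137 − 1)/2.
Hence E[X] = Σ_{i=1}^{137} (137 − i)/137 = 68 ≈ 68.0000.

E[X] = 68 = 68.0000.


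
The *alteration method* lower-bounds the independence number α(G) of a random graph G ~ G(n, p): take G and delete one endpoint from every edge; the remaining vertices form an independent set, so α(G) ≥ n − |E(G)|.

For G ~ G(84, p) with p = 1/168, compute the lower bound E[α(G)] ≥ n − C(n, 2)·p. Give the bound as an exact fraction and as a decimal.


E[|E(G)|] = C(84, 2)·p = 3486 · (1/168) = 83/4.
E[α(G)] ≥ n − E[|E(G)|] = 84 − 83/4 = 253/4.
Numerically: ≈ 63.25000.
(This is only a lower bound; the true E[α(G)] may be larger.)

E[α(G)] ≥ 253/4 ≈ 63.25000.


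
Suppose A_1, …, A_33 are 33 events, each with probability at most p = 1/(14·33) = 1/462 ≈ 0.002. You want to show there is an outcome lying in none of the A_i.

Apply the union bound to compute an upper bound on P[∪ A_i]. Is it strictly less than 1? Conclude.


Union bound: P[∪_{i=1}^{33} A_i] ≤ Σ_i P[A_i] ≤ 33·p = 33·(1/462) = 1/14.
Numerically: 1/14 ≈ 0.071.
Is 1/14 < 1? YES.
Since P[∪ A_i] ≤ 1/14 < 1, the complement has P[∩ A_i^c] ≥ 1 − 1/14 = 13/14 > 0, so some outcome avoids every A_i.

33·p = 1/14 ≈ 0.071; existence CERTIFIED by the union bound.


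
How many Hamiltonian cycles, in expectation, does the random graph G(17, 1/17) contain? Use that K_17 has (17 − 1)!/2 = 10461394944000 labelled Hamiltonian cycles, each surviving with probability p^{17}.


K_17 has (17 − 1)!/2 = 10461394944000 labelled Hamiltonian cycles.
For each such Hamiltonian cycle H, let X_H = 1 if all 17 edges of H are present in G. Then P[X_H = 1] = p^{17} = (1/17)^{17} = 1/827240261886336764177.
By linearity of expectation: E[X] = Σ_H E[X_H] = 10461394944000 · p^{17} = 10461394944000 · 1/827240261886336764177 = 10461394944000/827240261886336764177.
Numerically: E[X] ≈ 1.265e-08.

E[X] = 10461394944000 · (1/17)^{17} = 10461394944000/827240261886336764177 ≈ 1.265e-08.


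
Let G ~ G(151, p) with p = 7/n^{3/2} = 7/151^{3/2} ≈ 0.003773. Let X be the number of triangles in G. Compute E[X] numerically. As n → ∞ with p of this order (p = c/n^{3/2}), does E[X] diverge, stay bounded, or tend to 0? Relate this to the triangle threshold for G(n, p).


Number of potential triangles: C(151, 3) = 562475.
Each occurs with probability p³ ≈ (0.003773)³ ≈ 5.369055e-08.
By linearity: E[X] = C(151, 3)·p³ ≈ 562475 · 5.369055e-08 ≈ 0.0302.
Since α = 3/2 > 1, p = c/n^{3/2} = o(1/n) is below the triangle threshold p ~ 1/n. Asymptotically E[X] ~ (c³/6)·n^{3(1−α)} = (7³/6)·n^{-1.5} → 0, so by Markov's inequality G has no triangles w.h.p.

E[X] ≈ 0.0302; in regime p = Θ(1/n^{3/2}) E[X] tends to 0 (below the triangle threshold p ~ 1/n).


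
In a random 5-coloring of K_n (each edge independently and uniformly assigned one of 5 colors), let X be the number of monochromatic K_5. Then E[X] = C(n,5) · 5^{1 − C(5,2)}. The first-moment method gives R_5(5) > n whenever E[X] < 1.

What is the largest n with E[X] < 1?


We need C(n, 5) · 5^{1 − 10} < 1, i.e. C(n, 5) < 5^{10 − 1} = 1953125.
Check values of n near the boundary:
  n = 44: C(44, 5) = 1086008; 1086008 < 1953125? YES
  n = 45: C(45, 5) = 1221759; 1221759 < 1953125? YES
  n = 46: C(46, 5) = 1370754; 1370754 < 1953125? YES
  n = 47: C(47, 5) = 1533939; 1533939 < 1953125? YES
  n = 48: C(48, 5) = 1712304; 1712304 < 1953125? YES
  n = 49: C(49, 5) = 1906884; 1906884 < 1953125? YES
  n = 50: C(50, 5) = 2118760; 2118760 < 1953125? NO
  n = 51: C(51, 5) = 2349060; 2349060 < 1953125? NO
  n = 52: C(52, 5) = 2598960; 2598960 < 1953125? NO
The largest n with C(n, 5) < 1953125 is n = 49 (where E[X] = 1906884/1953125 ≈ 0.976325). Hence R_5(5) > 49, i.e. R_5(5) ≥ 50.

Largest n = 49; hence R_5(5) > 49.


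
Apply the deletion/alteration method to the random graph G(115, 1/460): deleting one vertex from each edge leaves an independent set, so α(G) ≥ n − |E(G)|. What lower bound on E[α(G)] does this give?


E[|E(G)|] = C(115, 2)·p = 6555 · (1/460) = 57/4.
E[α(G)] ≥ n − E[|E(G)|] = 115 − 57/4 = 403/4.
Numerically: ≈ 100.750000.
(This is only a lower bound; the true E[α(G)] may be larger.)

E[α(G)] ≥ 403/4 ≈ 100.750000.


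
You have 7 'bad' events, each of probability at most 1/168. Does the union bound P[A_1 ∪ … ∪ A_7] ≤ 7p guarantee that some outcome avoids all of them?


Union bound: P[∪_{i=1}^{7} A_i] ≤ Σ_i P[A_i] ≤ 7·p = 7·(1/168) = 1/24.
Numerically: 1/24 ≈ 0.041667.
Is 1/24 < 1? YES.
Since P[∪ A_i] ≤ 1/24 < 1, the complement has P[∩ A_i^c] ≥ 1 − 1/24 = 23/24 > 0, so some outcome avoids every A_i.

7·p = 1/24 ≈ 0.041667; existence CERTIFIED by the union bound.


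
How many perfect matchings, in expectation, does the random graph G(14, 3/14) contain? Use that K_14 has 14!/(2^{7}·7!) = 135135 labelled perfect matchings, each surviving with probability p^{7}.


K_14 has 14!/(2^{7}·7!) = 135135 labelled perfect matchings.
For each such perfect matching H, let X_H = 1 if all 7 edges of H are present in G. Then P[X_H = 1] = p^{7} = (3/14)^{7} = 2187/105413504.
By linearity: E[X] = Σ_H E[X_H] = 135135 · p^{7} = 135135 · 2187/105413504 = 42220035/15059072.
Numerically: E[X] ≈ 2.804.

E[X] = 135135 · (3/14)^{7} = 42220035/15059072 ≈ 2.804.


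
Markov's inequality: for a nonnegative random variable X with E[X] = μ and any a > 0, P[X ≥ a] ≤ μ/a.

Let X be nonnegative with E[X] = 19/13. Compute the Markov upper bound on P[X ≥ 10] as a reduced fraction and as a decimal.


μ = E[X] = 19/13, a = 10.
Markov: P[X ≥ 10] ≤ μ/a = (19/13)/10 = 19/130.
Numerically: ≈ 0.1462.
(Since a = 10 > μ = 1.4615, the bound 19/130 is < 1 and informative.)

P[X ≥ 10] ≤ 19/130 ≈ 0.1462.


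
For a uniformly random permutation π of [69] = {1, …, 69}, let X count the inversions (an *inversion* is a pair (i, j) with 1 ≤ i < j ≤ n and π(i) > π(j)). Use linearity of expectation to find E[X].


Write X = Σ X_I over the C(69, 2) = 2346 pairs i < j, with X_I the indicator of one inversion.
There are 2346 indicators.
For each fixed pair i < j, the values π(i) and π(j) are two distinct elements of {1, …, 69} in uniformly random order; by symmetry P[π(i) > π(j)] = 1/2.
By linearity: E[X] = 2346 · (1/2) = C(69, 2) · (1/2) = 2346/2 = 1173 ≈ 1173.0000.

E[X] = 1173 = 1173.0000.


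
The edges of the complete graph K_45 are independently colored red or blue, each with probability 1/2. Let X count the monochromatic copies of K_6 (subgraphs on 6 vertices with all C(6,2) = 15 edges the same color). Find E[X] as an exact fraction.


Let X = Σ_S X_S over the C(45, 6) = 8145060 subsets S of size 6, where X_S = 1 if the K_6 on S is monochromatic.
For a fixed S, the K_6 on S has C(6, 2) = 15 edges. P[all 15 edges red] = (1/2)^15, and likewise for blue, so P[monochromatic] = 2·(1/2)^15 = 2^{1 − 15} = 1/16384.
By linearity of expectation: E[X] = C(45, 6) · 2^{1 − 15} = 8145060 · 1/16384 = 2036265/4096.
Numerically: E[X] ≈ 497.13501.

E[X] = C(45,6)·2^(1−C(6,2)) = 2036265/4096 ≈ 497.13501.


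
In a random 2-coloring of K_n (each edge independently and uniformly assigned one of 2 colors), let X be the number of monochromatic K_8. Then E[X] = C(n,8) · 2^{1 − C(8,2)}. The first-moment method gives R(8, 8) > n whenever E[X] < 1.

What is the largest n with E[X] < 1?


We need C(n, 8) · 2^{1 − 28} < 1, i.e. C(n, 8) < 2^{28 − 1} = 134217728.
Check values of n near the boundary:
  n = 41: C(41, 8) = 95548245; 95548245 < 134217728? YES
  n = 42: C(42, 8) = 118030185; 118030185 < 134217728? YES
  n = 43: C(43, 8) = 145008513; 145008513 < 134217728? NO
  n = 44: C(44, 8) = 177232627; 177232627 < 134217728? NO
  n = 45: C(45, 8) = 215553195; 215553195 < 134217728? NO
The largest n with C(n, 8) < 134217728 is n = 42 (where E[X] = 118030185/134217728 ≈ 0.87939). Hence R(8, 8) > 42, i.e. R(8, 8) ≥ 43.

Largest n = 42; hence R(8, 8) > 42.


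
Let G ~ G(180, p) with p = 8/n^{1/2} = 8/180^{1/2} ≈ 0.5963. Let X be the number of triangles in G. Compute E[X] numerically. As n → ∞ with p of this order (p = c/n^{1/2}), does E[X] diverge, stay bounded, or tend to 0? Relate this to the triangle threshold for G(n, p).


Number of potential triangles: C(180, 3) = 955860.
Each occurs with probability p³ ≈ (0.5963)³ ≈ 2.120124e-01.
By linearity: E[X] = C(180, 3)·p³ ≈ 955860 · 2.120124e-01 ≈ 202654.1451.
Since α = 1/2 < 1, p = c/n^{1/2} ≫ 1/n is above the triangle threshold p ~ 1/n. Asymptotically E[X] ~ (c³/6)·n^{3(1−α)} = (8³/6)·n^{1.5} → ∞; triangles are abundant w.h.p.

E[X] ≈ 202654.1451; in regime p = Θ(1/n^{1/2}) E[X] diverges (above the triangle threshold p ~ 1/n).


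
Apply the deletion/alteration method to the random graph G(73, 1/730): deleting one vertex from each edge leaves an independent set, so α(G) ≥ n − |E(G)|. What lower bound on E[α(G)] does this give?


E[|E(G)|] = C(73, 2)·p = 2628 · (1/730) = 18/5.
E[α(G)] ≥ n − E[|E(G)|] = 73 − 18/5 = 347/5.
Numerically: ≈ 69.400.
(This is only a lower bound; the true E[α(G)] may be larger.)

E[α(G)] ≥ 347/5 ≈ 69.400.


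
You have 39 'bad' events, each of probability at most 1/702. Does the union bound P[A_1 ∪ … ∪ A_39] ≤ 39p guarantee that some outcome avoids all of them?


Union bound: P[∪_{i=1}^{39} A_i] ≤ Σ_i P[A_i] ≤ 39·p = 39·(1/702) = 1/18.
Numerically: 1/18 ≈ 0.05556.
Is 1/18 < 1? YES.
Since P[∪ A_i] ≤ 1/18 < 1, the complement has P[∩ A_i^c] ≥ 1 − 1/18 = 17/18 > 0, so some outcome avoids every A_i.

39·p = 1/18 ≈ 0.05556; existence CERTIFIED by the union bound.


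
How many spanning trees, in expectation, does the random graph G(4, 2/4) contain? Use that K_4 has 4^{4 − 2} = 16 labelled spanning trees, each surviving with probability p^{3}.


K_4 has 4^{4 − 2} = 16 labelled spanning trees.
For each such spanning tree H, let X_H = 1 if all 3 edges of H are present in G. Then P[X_H = 1] = p^{3} = (1/2)^{3} = 1/8.
By linearity: E[X] = Σ_H E[X_H] = 16 · p^{3} = 16 · 1/8 = 2.
Numerically: E[X] ≈ 2.

E[X] = 16 · (1/2)^{3} = 2 ≈ 2.


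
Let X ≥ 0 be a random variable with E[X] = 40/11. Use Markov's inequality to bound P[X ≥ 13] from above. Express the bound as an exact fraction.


μ = E[X] = 40/11, a = 13.
Markov: P[X ≥ 13] ≤ μ/a = (40/11)/13 = 40/143.
Numerically: ≈ 0.27972.
(Since a = 13 > μ = 3.63636, the bound 40/143 is < 1 and informative.)

P[X ≥ 13] ≤ 40/143 ≈ 0.27972.


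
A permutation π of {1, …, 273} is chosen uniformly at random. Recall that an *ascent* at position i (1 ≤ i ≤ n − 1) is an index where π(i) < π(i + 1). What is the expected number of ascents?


Write X = Σ X_I over i = 1, …, 272, with X_I the indicator of one ascent.
There are 272 indicators.
For each fixed i, the pair (π(i), π(i+1)) is a uniformly random ordered pair of distinct values from {1, …, 273}; by symmetry P[π(i) < π(i+1)] = 1/2.
By linearity: E[X] = 272 · (1/2) = (273 − 1) · (1/2) = 136 ≈ 136.00000.

E[X] = 136 = 136.00000.


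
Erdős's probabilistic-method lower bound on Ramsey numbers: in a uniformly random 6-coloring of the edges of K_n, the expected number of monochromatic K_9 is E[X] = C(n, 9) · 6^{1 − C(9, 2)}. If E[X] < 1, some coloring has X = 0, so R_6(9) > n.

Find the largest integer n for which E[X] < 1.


We need C(n, 9) · 6^{1 − 36} < 1, i.e. C(n, 9) < 6^{36 − 1} = 1719070799748422591028658176.
Check values of n near the boundary:
  n = 4407: C(4407, 9) = 1713856532599459170657070050; 1713856532599459170657070050 < 1719070799748422591028658176? YES
  n = 4408: C(4408, 9) = 1717362945146264156457459600; 1717362945146264156457459600 < 1719070799748422591028658176? YES
  n = 4409: C(4409, 9) = 1720875732988608787686577131; 1720875732988608787686577131 < 1719070799748422591028658176? NO
  n = 4410: C(4410, 9) = 1724394906266704102180823710; 1724394906266704102180823710 < 1719070799748422591028658176? NO
The largest n with C(n, 9) < 1719070799748422591028658176 is n = 4408 (where E[X] = 35778394690547169926197075/35813974994758803979763712 ≈ 0.9990). Hence R_6(9) > 4408, i.e. R_6(9) ≥ 4409.

Largest n = 4408; hence R_6(9) > 4408.


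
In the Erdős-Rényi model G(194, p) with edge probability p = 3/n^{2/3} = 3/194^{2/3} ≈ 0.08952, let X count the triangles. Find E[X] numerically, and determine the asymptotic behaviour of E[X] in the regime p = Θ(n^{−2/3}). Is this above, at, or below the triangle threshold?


Number of potential triangles: C(194, 3) = 1198144.
Each occurs with probability p³ ≈ (0.08952)³ ≈ 7.17398236e-04.
By linearity: E[X] = C(194, 3)·p³ ≈ 1198144 · 7.17398236e-04 ≈ 859.546392.
Since α = 2/3 < 1, p = c/n^{2/3} ≫ 1/n is above the triangle threshold p ~ 1/n. Asymptotically E[X] ~ (c³/6)·n^{3(1−α)} = (3³/6)·n^{1} → ∞; triangles are abundant w.h.p.

E[X] ≈ 859.546392; in regime p = Θ(1/n^{2/3}) E[X] diverges (above the triangle threshold p ~ 1/n).


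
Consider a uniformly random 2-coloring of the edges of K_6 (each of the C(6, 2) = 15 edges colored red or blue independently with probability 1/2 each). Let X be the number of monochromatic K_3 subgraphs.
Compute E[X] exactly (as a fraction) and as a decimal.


Let X = Σ_S X_S over the C(6, 3) = 20 subsets S of size 3, where X_S = 1 if the K_3 on S is monochromatic.
For a fixed S, the K_3 on S has C(3, 2) = 3 edges. P[all 3 edges red] = (1/2)^3, and likewise for blue, so P[monochromatic] = 2·(1/2)^3 = 2^{1 − 3} = 1/4.
By linearity: E[X] = C(6, 3) · 2^{1 − 3} = 20 · 1/4 = 5.
Numerically: E[X] ≈ 5.000000.

E[X] = C(6,3)·2^(1−C(3,2)) = 5 ≈ 5.000000.


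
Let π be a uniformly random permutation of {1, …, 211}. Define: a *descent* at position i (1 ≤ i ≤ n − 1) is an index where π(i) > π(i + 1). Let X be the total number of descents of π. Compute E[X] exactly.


Write X = Σ X_I over i = 1, …, 210, with X_I the indicator of one descent.
There are 210 indicators.
For each fixed i, the pair (π(i), π(i+1)) is a uniformly random ordered pair of distinct values from {1, …, 211}; by symmetry P[π(i) > π(i+1)] = 1/2.
By linearity: E[X] = 210 · (1/2) = (211 − 1) · (1/2) = 105 ≈ 105.000000.

E[X] = 105 = 105.000000.


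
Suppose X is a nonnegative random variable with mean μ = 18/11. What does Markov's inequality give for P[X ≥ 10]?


μ = E[X] = 18/11, a = 10.
Markov: P[X ≥ 10] ≤ μ/a = (18/11)/10 = 9/55.
Numerically: ≈ 0.164.
(Since a = 10 > μ = 1.636, the bound 9/55 is < 1 and informative.)

P[X ≥ 10] ≤ 9/55 ≈ 0.164.


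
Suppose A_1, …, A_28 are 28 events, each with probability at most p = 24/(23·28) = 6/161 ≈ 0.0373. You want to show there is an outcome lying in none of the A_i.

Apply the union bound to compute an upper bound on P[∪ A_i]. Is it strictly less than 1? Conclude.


Union bound: P[∪_{i=1}^{28} A_i] ≤ Σ_i P[A_i] ≤ 28·p = 28·(6/161) = 24/23.
Numerically: 24/23 ≈ 1.0435.
Is 24/23 < 1? NO.
Since the bound 24/23 is ≥ 1, the union bound is uninformative here; it does NOT by itself certify existence.

28·p = 24/23 ≈ 1.0435; existence NOT certified by the union bound.


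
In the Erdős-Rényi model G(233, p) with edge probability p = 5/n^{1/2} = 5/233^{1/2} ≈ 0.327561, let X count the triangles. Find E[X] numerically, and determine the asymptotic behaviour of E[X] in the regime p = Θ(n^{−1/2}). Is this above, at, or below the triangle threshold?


Number of potential triangles: C(233, 3) = 2081156.
Each occurs with probability p³ ≈ (0.327561)³ ≈ 3.51460184e-02.
By linearity: E[X] = C(233, 3)·p³ ≈ 2081156 · 3.51460184e-02 ≈ 73144.346969.
Since α = 1/2 < 1, p = c/n^{1/2} ≫ 1/n is above the triangle threshold p ~ 1/n. Asymptotically E[X] ~ (c³/6)·n^{3(1−α)} = (5³/6)·n^{1.5} → ∞; triangles are abundant w.h.p.

E[X] ≈ 73144.346969; in regime p = Θ(1/n^{1/2}) E[X] diverges (above the triangle threshold p ~ 1/n).


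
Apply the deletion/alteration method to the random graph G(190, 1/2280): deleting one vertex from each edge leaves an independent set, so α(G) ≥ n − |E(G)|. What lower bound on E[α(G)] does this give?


E[|E(G)|] = C(190, 2)·p = 17955 · (1/2280) = 63/8.
E[α(G)] ≥ n − E[|E(G)|] = 190 − 63/8 = 1457/8.
Numerically: ≈ 182.125000.
(This is only a lower bound; the true E[α(G)] may be larger.)

E[α(G)] ≥ 1457/8 ≈ 182.125000.


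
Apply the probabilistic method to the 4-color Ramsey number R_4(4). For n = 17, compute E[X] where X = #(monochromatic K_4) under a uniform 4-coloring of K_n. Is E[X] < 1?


E[X] = C(17, 4) · 4^{1 − 6} = 2380 · 4^{−5} = 2380/1024.
As a reduced fraction: E[X] = 595/256 ≈ 2.32422.
Is E[X] < 1? NO.
Since E[X] ≥ 1, the first-moment bound is inconclusive at n = 17; it does NOT by itself certify R_4(4) > 17.

E[X] = 595/256 ≈ 2.32422; E[X] ≥ 1; first-moment method inconclusive here.


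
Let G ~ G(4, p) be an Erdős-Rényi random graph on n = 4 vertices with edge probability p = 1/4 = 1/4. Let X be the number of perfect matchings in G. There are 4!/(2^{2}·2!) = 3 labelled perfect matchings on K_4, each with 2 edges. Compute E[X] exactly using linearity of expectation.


K_4 has 4!/(2^{2}·2!) = 3 labelled perfect matchings.
For each such perfect matching H, let X_H = 1 if all 2 edges of H are present in G. Then P[X_H = 1] = p^{2} = (1/4)^{2} = 1/16.
Summing the indicators: E[X] = Σ_H E[X_H] = 3 · p^{2} = 3 · 1/16 = 3/16.
Numerically: E[X] ≈ 0.1875.

E[X] = 3 · (1/4)^{2} = 3/16 ≈ 0.1875.


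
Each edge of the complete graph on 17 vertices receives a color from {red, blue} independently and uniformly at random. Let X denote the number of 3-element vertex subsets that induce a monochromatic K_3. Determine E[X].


Let X = Σ_S X_S over the C(17, 3) = 680 subsets S of size 3, where X_S = 1 if the K_3 on S is monochromatic.
For a fixed S, the K_3 on S has C(3, 2) = 3 edges. P[all 3 edges red] = (1/2)^3, and likewise for blue, so P[monochromatic] = 2·(1/2)^3 = 2^{1 − 3} = 1/4.
By linearity of expectation: E[X] = C(17, 3) · 2^{1 − 3} = 680 · 1/4 = 170.
Numerically: E[X] ≈ 170.0000.

E[X] = C(17,3)·2^(1−C(3,2)) = 170 ≈ 170.0000.


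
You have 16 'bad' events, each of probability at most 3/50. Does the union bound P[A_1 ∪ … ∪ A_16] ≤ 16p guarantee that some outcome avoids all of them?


Union bound: P[∪_{i=1}^{16} A_i] ≤ Σ_i P[A_i] ≤ 16·p = 16·(3/50) = 24/25.
Numerically: 24/25 ≈ 0.9600.
Is 24/25 < 1? YES.
Since P[∪ A_i] ≤ 24/25 < 1, the complement has P[∩ A_i^c] ≥ 1 − 24/25 = 1/25 > 0, so some outcome avoids every A_i.

16·p = 24/25 ≈ 0.9600; existence CERTIFIED by the union bound.
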